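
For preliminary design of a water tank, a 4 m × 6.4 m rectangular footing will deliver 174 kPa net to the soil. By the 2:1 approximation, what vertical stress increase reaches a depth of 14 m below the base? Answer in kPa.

By the 2:1 method the load spreads at 1 horizontal : 2 vertical, so at depth z the loaded area has grown by z in each plan dimension:
Δσ = qBL/((B+z)(L+z)) = 174×4×6.4/((4+14)(6.4+14)) = 12.131 kPa

Δσ_z ≈ 12.1 kPa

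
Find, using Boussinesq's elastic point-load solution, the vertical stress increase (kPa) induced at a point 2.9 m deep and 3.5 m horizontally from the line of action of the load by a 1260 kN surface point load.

Boussinesq vertical stress below a point load on an elastic half-space:
Δσ_z = 3P/(2πz²) · [1 + (r/z)²]^(−5/2)
r/z = 3.5/2.9 = 1.2069; [1+(r/z)²]^(−5/2) = 0.10572.
Δσ_z = 3×1260/(2π×2.9²) × 0.10572 = 71.535 × 0.10572 = 7.563 kPa

Δσ_z ≈ 7.56 kPa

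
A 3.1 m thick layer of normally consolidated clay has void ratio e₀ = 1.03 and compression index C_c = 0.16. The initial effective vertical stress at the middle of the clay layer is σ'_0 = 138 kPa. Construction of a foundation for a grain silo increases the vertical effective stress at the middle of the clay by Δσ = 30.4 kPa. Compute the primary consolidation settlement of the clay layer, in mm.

S_c ≈ 21.1 mm

Final effective stress: σ'_f = σ'_0 + Δσ = 138 + 30.4 = 168.4 kPa.
Normally consolidated clay, so the full stress increment lies on the virgin compression line:
S_c = C_c·H/(1+e₀)·log₁₀(σ'_f/σ'_0) = 0.16×3.1/(1+1.03)×log₁₀(168.4/138)
    = 0.24433 × 0.086463 = 0.02113 m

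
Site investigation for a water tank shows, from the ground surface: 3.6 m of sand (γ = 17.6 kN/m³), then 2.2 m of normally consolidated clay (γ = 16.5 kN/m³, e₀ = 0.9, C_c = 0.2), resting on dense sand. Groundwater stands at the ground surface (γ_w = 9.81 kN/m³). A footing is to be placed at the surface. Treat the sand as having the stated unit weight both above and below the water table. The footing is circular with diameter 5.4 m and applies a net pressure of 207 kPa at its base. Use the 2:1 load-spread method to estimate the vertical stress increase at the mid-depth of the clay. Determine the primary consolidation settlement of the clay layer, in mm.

Mid-depth of clay below the ground surface: z = 3.6 + 2.2/2 = 4.7 m.
Total vertical stress at mid-clay: σ_v = 17.6×3.6 + 16.5×1.1 = 81.51 kPa.
Pore pressure: u = 9.81×(4.7 − 0) = 46.107 kPa.
Initial effective stress: σ'_0 = σ_v − u = 81.51 − 46.107 = 35.403 kPa.
Stress increase at mid-clay by the 2:1 spreading method:
Δσ ≈ qD²/(D+z)² = 207×5.4²/(5.4+4.7)² = 59.172 kPa
Final effective stress: σ'_f = σ'_0 + Δσ = 35.403 + 59.172 = 94.575 kPa.
Normally consolidated clay, so the full stress increment lies on the virgin compression line:
S_c = C_c·H/(1+e₀)·log₁₀(σ'_f/σ'_0) = 0.2×2.2/(1+0.9)×log₁₀(94.575/35.403)
    = 0.23158 × 0.42674 = 0.09882 m

S_c ≈ 98.8 mm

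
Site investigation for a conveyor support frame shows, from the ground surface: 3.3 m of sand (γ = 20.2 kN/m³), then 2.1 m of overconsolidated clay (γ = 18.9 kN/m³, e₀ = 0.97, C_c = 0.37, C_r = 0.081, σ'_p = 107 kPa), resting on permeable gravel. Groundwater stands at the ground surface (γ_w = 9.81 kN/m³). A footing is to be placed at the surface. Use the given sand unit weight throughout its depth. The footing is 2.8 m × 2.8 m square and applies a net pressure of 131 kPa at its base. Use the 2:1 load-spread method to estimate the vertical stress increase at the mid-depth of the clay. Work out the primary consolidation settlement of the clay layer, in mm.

S_c ≈ 14.1 mm

Mid-depth of clay below the ground surface: z = 3.3 + 2.1/2 = 4.35 m.
Total vertical stress at mid-clay: σ_v = 20.2×3.3 + 18.9×1.05 = 86.505 kPa.
Pore pressure: u = 9.81×(4.35 − 0) = 42.673 kPa.
Initial effective stress: σ'_0 = σ_v − u = 86.505 − 42.673 = 43.832 kPa.
Stress increase at mid-clay by the 2:1 spreading method:
Δσ = qBL/((B+z)(L+z)) = 131×2.8×2.8/((2.8+4.35)(2.8+4.35)) = 20.09 kPa
Final effective stress: σ'_f = 43.832 + 20.09 = 63.922 kPa.
σ'_f = 63.922 ≤ σ'_p = 107 kPa, so the clay remains overconsolidated and only the recompression index applies:
S_c = C_r·H/(1+e₀)·log₁₀(σ'_f/σ'_0) = 0.081×2.1/1.97×log₁₀(63.922/43.832)
    = 0.086346 × 0.16386 = 0.01415 m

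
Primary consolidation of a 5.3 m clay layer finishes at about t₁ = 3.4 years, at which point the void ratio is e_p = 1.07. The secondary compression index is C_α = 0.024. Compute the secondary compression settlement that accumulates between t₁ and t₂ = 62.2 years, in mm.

Secondary compression: S_s = C_α·H/(1+e_p)·log₁₀(t₂/t₁)
S_s = 0.024×5.3/(1+1.07)×log₁₀(62.2/3.4)
    = 0.06145 × 1.262 = 0.07757 m

S_s ≈ 77.6 mm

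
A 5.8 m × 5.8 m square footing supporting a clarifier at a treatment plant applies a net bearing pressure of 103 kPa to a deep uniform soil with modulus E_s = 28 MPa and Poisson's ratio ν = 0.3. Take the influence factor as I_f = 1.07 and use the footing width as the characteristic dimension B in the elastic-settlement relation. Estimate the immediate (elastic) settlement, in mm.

S_e ≈ 20.8 mm

Immediate (elastic) settlement: S_e = q·B·(1−ν²)/E_s · I_f.
E_s = 28 MPa = 28000 kPa.
S_e = 103 × 5.8 × (1 − 0.3²) / 28000 × 1.07
    = 103 × 5.8 × 0.91 / 28000 × 1.07
    = 0.02077 m = 20.77 mm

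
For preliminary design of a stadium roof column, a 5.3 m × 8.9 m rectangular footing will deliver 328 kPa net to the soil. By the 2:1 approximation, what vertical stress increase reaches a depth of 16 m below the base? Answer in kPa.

By the 2:1 method the load spreads at 1 horizontal : 2 vertical, so at depth z the loaded area has grown by z in each plan dimension:
Δσ = qBL/((B+z)(L+z)) = 328×5.3×8.9/((5.3+16)(8.9+16)) = 29.172 kPa

Δσ_z ≈ 29.2 kPa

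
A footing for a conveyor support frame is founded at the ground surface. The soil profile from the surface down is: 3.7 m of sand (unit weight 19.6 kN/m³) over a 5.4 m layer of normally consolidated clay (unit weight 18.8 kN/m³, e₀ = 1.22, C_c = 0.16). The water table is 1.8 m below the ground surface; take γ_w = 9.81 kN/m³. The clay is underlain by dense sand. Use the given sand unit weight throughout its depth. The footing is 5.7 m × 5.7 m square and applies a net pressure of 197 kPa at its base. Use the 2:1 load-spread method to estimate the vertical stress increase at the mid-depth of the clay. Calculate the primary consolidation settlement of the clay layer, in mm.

S_c ≈ 75.1 mm

Mid-depth of clay below the ground surface: z = 3.7 + 5.4/2 = 6.4 m.
Total vertical stress at mid-clay: σ_v = 19.6×3.7 + 18.8×2.7 = 123.28 kPa.
Pore pressure: u = 9.81×(6.4 − 1.8) = 45.126 kPa.
Initial effective stress: σ'_0 = σ_v − u = 123.28 − 45.126 = 78.154 kPa.
Stress increase at mid-clay by the 2:1 spreading method:
Δσ = qBL/((B+z)(L+z)) = 197×5.7×5.7/((5.7+6.4)(5.7+6.4)) = 43.716 kPa
Final effective stress: σ'_f = σ'_0 + Δσ = 78.154 + 43.716 = 121.87 kPa.
Normally consolidated clay, so the full stress increment lies on the virgin compression line:
S_c = C_c·H/(1+e₀)·log₁₀(σ'_f/σ'_0) = 0.16×5.4/(1+1.22)×log₁₀(121.87/78.154)
    = 0.38919 × 0.19295 = 0.07509 m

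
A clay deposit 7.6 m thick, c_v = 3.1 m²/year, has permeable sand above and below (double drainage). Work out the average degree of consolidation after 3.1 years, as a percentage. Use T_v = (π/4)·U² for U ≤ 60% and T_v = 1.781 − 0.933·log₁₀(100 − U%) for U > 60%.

Drainage path length: H_d = H/2 = 3.8 m (double drainage).
T_v = c_v·t/H_d² = 3.1×3.1/3.8² = 0.66551.
T_v = 0.66551 corresponds to the U > 60% branch:
U = 1 − 10^((1.781 − T_v)/0.933)/100 = 0.8431

U ≈ 84.3 %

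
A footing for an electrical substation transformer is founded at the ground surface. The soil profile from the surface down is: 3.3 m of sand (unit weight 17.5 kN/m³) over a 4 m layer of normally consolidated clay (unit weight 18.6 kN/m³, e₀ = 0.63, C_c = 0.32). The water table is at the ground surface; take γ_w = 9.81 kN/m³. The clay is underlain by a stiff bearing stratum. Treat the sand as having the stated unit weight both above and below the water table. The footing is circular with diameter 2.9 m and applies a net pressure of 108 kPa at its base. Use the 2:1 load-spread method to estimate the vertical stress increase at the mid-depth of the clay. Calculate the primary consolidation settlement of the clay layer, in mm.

S_c ≈ 93.3 mm

Mid-depth of clay below the ground surface: z = 3.3 + 4/2 = 5.3 m.
Total vertical stress at mid-clay: σ_v = 17.5×3.3 + 18.6×2 = 94.95 kPa.
Pore pressure: u = 9.81×(5.3 − 0) = 51.993 kPa.
Initial effective stress: σ'_0 = σ_v − u = 94.95 − 51.993 = 42.957 kPa.
Stress increase at mid-clay by the 2:1 spreading method:
Δσ ≈ qD²/(D+z)² = 108×2.9²/(2.9+5.3)² = 13.508 kPa
Final effective stress: σ'_f = σ'_0 + Δσ = 42.957 + 13.508 = 56.465 kPa.
Normally consolidated clay, so the full stress increment lies on the virgin compression line:
S_c = C_c·H/(1+e₀)·log₁₀(σ'_f/σ'_0) = 0.32×4/(1+0.63)×log₁₀(56.465/42.957)
    = 0.78528 × 0.11875 = 0.09325 m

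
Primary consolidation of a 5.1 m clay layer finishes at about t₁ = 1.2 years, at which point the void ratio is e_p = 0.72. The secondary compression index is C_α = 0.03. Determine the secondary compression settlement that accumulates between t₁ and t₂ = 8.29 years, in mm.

S_s ≈ 74.7 mm

Secondary compression: S_s = C_α·H/(1+e_p)·log₁₀(t₂/t₁)
S_s = 0.03×5.1/(1+0.72)×log₁₀(8.29/1.2)
    = 0.08895 × 0.8394 = 0.07467 m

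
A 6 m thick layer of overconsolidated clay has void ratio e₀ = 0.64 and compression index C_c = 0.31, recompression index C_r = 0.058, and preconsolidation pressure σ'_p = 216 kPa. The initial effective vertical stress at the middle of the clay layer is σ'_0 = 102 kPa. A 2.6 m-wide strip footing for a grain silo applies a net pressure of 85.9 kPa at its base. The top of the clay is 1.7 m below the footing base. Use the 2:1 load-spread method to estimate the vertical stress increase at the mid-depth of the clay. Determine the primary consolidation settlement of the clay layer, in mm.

S_c ≈ 24.2 mm

Mid-depth of clay below the footing base: z = 1.7 + 6/2 = 4.7 m.
Stress increase at mid-clay by the 2:1 spreading method:
Δσ = qB/(B+z) = 85.9×2.6/(2.6+4.7) = 30.595 kPa
Final effective stress: σ'_f = 102 + 30.595 = 132.59 kPa.
σ'_f = 132.59 ≤ σ'_p = 216 kPa, so the clay remains overconsolidated and only the recompression index applies:
S_c = C_r·H/(1+e₀)·log₁₀(σ'_f/σ'_0) = 0.058×6/1.64×log₁₀(132.59/102)
    = 0.21219 × 0.11391 = 0.02417 m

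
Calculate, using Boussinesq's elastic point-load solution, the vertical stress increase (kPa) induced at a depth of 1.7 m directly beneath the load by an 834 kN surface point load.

Boussinesq vertical stress below a point load on an elastic half-space:
Δσ_z = 3P/(2πz²) · [1 + (r/z)²]^(−5/2)
r/z = 0/1.7 = 0; [1+(r/z)²]^(−5/2) = 1.
Δσ_z = 3×834/(2π×1.7²) × 1 = 137.79 × 1 = 137.8 kPa

Δσ_z ≈ 138 kPa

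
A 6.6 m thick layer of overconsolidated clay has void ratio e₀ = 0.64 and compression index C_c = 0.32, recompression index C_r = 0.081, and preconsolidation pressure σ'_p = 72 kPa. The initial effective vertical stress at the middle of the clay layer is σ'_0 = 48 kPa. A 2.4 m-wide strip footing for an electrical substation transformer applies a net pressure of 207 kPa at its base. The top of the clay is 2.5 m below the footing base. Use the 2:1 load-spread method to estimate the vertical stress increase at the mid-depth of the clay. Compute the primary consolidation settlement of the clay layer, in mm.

S_c ≈ 287 mm

Mid-depth of clay below the footing base: z = 2.5 + 6.6/2 = 5.8 m.
Stress increase at mid-clay by the 2:1 spreading method:
Δσ = qB/(B+z) = 207×2.4/(2.4+5.8) = 60.585 kPa
Final effective stress: σ'_f = 48 + 60.585 = 108.59 kPa.
σ'_f = 108.59 > σ'_p = 72 kPa, so the stress path crosses the preconsolidation pressure — recompression up to σ'_p, then virgin compression beyond:
S_c = H/(1+e₀)·[C_r·log₁₀(σ'_p/σ'_0) + C_c·log₁₀(σ'_f/σ'_p)]
    = 6.6/1.64 × [0.081×log₁₀(72/48) + 0.32×log₁₀(108.59/72)]
    = 4.0244 × [0.014263 + 0.057106] = 0.2872 m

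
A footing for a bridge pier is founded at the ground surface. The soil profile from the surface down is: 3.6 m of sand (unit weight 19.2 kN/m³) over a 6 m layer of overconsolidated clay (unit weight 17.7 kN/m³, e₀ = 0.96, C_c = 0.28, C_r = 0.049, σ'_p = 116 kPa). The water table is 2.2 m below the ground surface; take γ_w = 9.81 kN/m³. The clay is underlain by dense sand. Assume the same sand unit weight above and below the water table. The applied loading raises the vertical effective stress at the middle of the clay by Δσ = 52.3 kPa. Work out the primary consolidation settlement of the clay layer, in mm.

Mid-depth of clay below the ground surface: z = 3.6 + 6/2 = 6.6 m.
Total vertical stress at mid-clay: σ_v = 19.2×3.6 + 17.7×3 = 122.22 kPa.
Pore pressure: u = 9.81×(6.6 − 2.2) = 43.164 kPa.
Initial effective stress: σ'_0 = σ_v − u = 122.22 − 43.164 = 79.056 kPa.
Final effective stress: σ'_f = 79.056 + 52.3 = 131.36 kPa.
σ'_f = 131.36 > σ'_p = 116 kPa, so the stress path crosses the preconsolidation pressure — recompression up to σ'_p, then virgin compression beyond:
S_c = H/(1+e₀)·[C_r·log₁₀(σ'_p/σ'_0) + C_c·log₁₀(σ'_f/σ'_p)]
    = 6/1.96 × [0.049×log₁₀(116/79.056) + 0.28×log₁₀(131.36/116)]
    = 3.0612 × [0.0081596 + 0.015121] = 0.07127 m

S_c ≈ 71.3 mm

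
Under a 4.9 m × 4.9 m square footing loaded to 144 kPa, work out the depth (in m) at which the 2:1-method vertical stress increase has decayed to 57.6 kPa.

2:1 spreading — at depth z the loaded area has grown by z in each plan dimension:
qB²/(B+z)² = Δσ_z ⇒ z = B(√(q/Δσ_z) − 1) = 4.9×(√(144/57.6) − 1) = 2.848 m

z ≈ 2.85 m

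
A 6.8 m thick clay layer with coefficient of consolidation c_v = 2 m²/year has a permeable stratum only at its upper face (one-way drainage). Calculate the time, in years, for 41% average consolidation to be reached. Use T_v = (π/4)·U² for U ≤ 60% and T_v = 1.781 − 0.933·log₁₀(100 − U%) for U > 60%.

t ≈ 3.05 years

Drainage path length: H_d = H = 6.8 m (single drainage).
U ≤ 60%: T_v = (π/4)·U² = (π/4)×0.41² = 0.13203.
t = T_v·H_d²/c_v = 0.13203×6.8²/2 = 3.053 years.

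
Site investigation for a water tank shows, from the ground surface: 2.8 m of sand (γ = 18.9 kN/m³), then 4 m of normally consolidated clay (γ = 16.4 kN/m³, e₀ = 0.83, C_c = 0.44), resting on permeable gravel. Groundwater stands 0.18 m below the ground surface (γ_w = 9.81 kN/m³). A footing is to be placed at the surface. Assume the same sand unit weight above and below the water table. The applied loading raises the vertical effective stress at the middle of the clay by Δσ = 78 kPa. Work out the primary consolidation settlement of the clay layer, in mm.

Mid-depth of clay below the ground surface: z = 2.8 + 4/2 = 4.8 m.
Total vertical stress at mid-clay: σ_v = 18.9×2.8 + 16.4×2 = 85.72 kPa.
Pore pressure: u = 9.81×(4.8 − 0.18) = 45.322 kPa.
Initial effective stress: σ'_0 = σ_v − u = 85.72 − 45.322 = 40.398 kPa.
Final effective stress: σ'_f = σ'_0 + Δσ = 40.398 + 78 = 118.4 kPa.
Normally consolidated clay, so the full stress increment lies on the virgin compression line:
S_c = C_c·H/(1+e₀)·log₁₀(σ'_f/σ'_0) = 0.44×4/(1+0.83)×log₁₀(118.4/40.398)
    = 0.96175 × 0.46699 = 0.4491 m

S_c ≈ 449 mm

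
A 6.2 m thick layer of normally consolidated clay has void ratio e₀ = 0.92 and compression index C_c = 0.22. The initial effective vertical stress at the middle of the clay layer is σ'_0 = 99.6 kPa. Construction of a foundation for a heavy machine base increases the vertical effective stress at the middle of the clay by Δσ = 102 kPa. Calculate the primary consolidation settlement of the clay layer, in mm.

S_c ≈ 218 mm

Final effective stress: σ'_f = σ'_0 + Δσ = 99.6 + 102 = 201.6 kPa.
Normally consolidated clay, so the full stress increment lies on the virgin compression line:
S_c = C_c·H/(1+e₀)·log₁₀(σ'_f/σ'_0) = 0.22×6.2/(1+0.92)×log₁₀(201.6/99.6)
    = 0.71042 × 0.30623 = 0.2176 m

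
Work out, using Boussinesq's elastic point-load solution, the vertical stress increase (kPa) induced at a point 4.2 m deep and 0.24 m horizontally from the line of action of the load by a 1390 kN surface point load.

Boussinesq vertical stress below a point load on an elastic half-space:
Δσ_z = 3P/(2πz²) · [1 + (r/z)²]^(−5/2)
r/z = 0.24/4.2 = 0.057143; [1+(r/z)²]^(−5/2) = 0.99188.
Δσ_z = 3×1390/(2π×4.2²) × 0.99188 = 37.623 × 0.99188 = 37.32 kPa

Δσ_z ≈ 37.3 kPa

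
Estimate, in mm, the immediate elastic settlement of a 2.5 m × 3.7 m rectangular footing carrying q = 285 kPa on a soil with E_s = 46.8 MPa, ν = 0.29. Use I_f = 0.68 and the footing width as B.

S_e ≈ 9.48 mm

Immediate (elastic) settlement: S_e = q·B·(1−ν²)/E_s · I_f.
E_s = 46.8 MPa = 46800 kPa.
S_e = 285 × 2.5 × (1 − 0.29²) / 46800 × 0.68
    = 285 × 2.5 × 0.9159 / 46800 × 0.68
    = 0.009482 m = 9.482 mm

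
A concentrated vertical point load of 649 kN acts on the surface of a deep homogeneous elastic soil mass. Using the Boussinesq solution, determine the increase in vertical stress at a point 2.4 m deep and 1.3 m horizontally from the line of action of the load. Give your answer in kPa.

Boussinesq vertical stress below a point load on an elastic half-space:
Δσ_z = 3P/(2πz²) · [1 + (r/z)²]^(−5/2)
r/z = 1.3/2.4 = 0.54167; [1+(r/z)²]^(−5/2) = 0.52561.
Δσ_z = 3×649/(2π×2.4²) × 0.52561 = 53.798 × 0.52561 = 28.28 kPa

Δσ_z ≈ 28.3 kPa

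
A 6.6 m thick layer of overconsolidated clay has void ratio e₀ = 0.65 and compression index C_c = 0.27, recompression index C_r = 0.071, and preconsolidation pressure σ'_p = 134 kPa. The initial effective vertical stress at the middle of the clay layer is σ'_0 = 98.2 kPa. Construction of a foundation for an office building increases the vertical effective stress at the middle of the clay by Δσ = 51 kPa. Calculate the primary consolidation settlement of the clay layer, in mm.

S_c ≈ 88.7 mm

Final effective stress: σ'_f = 98.2 + 51 = 149.2 kPa.
σ'_f = 149.2 > σ'_p = 134 kPa, so the stress path crosses the preconsolidation pressure — recompression up to σ'_p, then virgin compression beyond:
S_c = H/(1+e₀)·[C_r·log₁₀(σ'_p/σ'_0) + C_c·log₁₀(σ'_f/σ'_p)]
    = 6.6/1.65 × [0.071×log₁₀(134/98.2) + 0.27×log₁₀(149.2/134)]
    = 4 × [0.0095845 + 0.012599] = 0.08873 m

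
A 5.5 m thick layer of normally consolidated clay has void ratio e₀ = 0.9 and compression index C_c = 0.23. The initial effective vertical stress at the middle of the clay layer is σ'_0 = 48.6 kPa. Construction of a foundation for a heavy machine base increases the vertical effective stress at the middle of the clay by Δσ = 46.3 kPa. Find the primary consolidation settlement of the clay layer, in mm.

S_c ≈ 193 mm

Final effective stress: σ'_f = σ'_0 + Δσ = 48.6 + 46.3 = 94.9 kPa.
Normally consolidated clay, so the full stress increment lies on the virgin compression line:
S_c = C_c·H/(1+e₀)·log₁₀(σ'_f/σ'_0) = 0.23×5.5/(1+0.9)×log₁₀(94.9/48.6)
    = 0.66579 × 0.29063 = 0.1935 m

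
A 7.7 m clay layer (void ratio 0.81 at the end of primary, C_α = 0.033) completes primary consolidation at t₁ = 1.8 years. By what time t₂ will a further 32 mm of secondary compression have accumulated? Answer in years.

S_s = C_α·H/(1+e_p)·log₁₀(t₂/t₁) ⇒ log₁₀(t₂/t₁) = S_s·(1+e_p)/(C_α·H).
log₁₀(t₂/t₁) = 0.032 × (1+0.81) / (0.033×7.7) = 0.2279
t₂ = t₁ × 10^0.2279 = 1.8 × 1.69 = 3.042 years

t₂ ≈ 3.04 years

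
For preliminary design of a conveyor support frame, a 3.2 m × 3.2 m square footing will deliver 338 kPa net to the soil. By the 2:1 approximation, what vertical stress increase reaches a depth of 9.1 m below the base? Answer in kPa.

By the 2:1 method the load spreads at 1 horizontal : 2 vertical, so at depth z the loaded area has grown by z in each plan dimension:
Δσ = qBL/((B+z)(L+z)) = 338×3.2×3.2/((3.2+9.1)(3.2+9.1)) = 22.877 kPa

Δσ_z ≈ 22.9 kPa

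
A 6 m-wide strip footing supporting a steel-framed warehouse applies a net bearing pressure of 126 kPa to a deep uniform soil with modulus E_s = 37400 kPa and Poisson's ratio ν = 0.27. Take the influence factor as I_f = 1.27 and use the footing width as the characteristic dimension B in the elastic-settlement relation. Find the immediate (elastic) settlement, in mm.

S_e ≈ 23.8 mm

Immediate (elastic) settlement: S_e = q·B·(1−ν²)/E_s · I_f.
S_e = 126 × 6 × (1 − 0.27²) / 37400 × 1.27
    = 126 × 6 × 0.9271 / 37400 × 1.27
    = 0.0238 m = 23.8 mm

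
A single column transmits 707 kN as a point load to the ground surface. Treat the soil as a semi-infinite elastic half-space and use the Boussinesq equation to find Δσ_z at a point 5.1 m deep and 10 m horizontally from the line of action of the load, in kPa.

Boussinesq vertical stress below a point load on an elastic half-space:
Δσ_z = 3P/(2πz²) · [1 + (r/z)²]^(−5/2)
r/z = 10/5.1 = 1.9608; [1+(r/z)²]^(−5/2) = 0.019357.
Δσ_z = 3×707/(2π×5.1²) × 0.019357 = 12.978 × 0.019357 = 0.2512 kPa

Δσ_z ≈ 0.251 kPa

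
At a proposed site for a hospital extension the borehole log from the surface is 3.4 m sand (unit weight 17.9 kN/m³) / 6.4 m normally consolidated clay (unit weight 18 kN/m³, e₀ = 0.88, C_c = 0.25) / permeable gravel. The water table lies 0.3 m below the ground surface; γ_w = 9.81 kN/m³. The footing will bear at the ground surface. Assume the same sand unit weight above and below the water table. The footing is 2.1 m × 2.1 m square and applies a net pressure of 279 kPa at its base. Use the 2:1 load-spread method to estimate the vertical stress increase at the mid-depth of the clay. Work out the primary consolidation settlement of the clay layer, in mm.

Mid-depth of clay below the ground surface: z = 3.4 + 6.4/2 = 6.6 m.
Total vertical stress at mid-clay: σ_v = 17.9×3.4 + 18×3.2 = 118.46 kPa.
Pore pressure: u = 9.81×(6.6 − 0.3) = 61.803 kPa.
Initial effective stress: σ'_0 = σ_v − u = 118.46 − 61.803 = 56.657 kPa.
Stress increase at mid-clay by the 2:1 spreading method:
Δσ = qBL/((B+z)(L+z)) = 279×2.1×2.1/((2.1+6.6)(2.1+6.6)) = 16.256 kPa
Final effective stress: σ'_f = σ'_0 + Δσ = 56.657 + 16.256 = 72.913 kPa.
Normally consolidated clay, so the full stress increment lies on the virgin compression line:
S_c = C_c·H/(1+e₀)·log₁₀(σ'_f/σ'_0) = 0.25×6.4/(1+0.88)×log₁₀(72.913/56.657)
    = 0.85106 × 0.10955 = 0.09323 m

S_c ≈ 93.2 mm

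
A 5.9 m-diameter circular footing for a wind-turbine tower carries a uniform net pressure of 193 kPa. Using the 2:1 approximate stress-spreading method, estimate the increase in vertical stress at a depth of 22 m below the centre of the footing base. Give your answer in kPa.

Δσ_z ≈ 8.63 kPa

By the 2:1 method the load spreads at 1 horizontal : 2 vertical, so at depth z the loaded area has grown by z in each plan dimension:
Δσ ≈ qD²/(D+z)² = 193×5.9²/(5.9+22)² = 8.6308 kPa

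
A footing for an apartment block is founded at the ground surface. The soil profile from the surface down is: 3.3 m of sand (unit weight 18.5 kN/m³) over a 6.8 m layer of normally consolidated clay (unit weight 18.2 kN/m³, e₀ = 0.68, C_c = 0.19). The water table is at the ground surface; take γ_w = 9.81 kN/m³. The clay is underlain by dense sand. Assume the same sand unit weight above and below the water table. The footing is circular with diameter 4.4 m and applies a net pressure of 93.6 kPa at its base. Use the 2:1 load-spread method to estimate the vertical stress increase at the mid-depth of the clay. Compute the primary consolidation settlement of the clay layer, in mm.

S_c ≈ 76.4 mm

Mid-depth of clay below the ground surface: z = 3.3 + 6.8/2 = 6.7 m.
Total vertical stress at mid-clay: σ_v = 18.5×3.3 + 18.2×3.4 = 122.93 kPa.
Pore pressure: u = 9.81×(6.7 − 0) = 65.727 kPa.
Initial effective stress: σ'_0 = σ_v − u = 122.93 − 65.727 = 57.203 kPa.
Stress increase at mid-clay by the 2:1 spreading method:
Δσ ≈ qD²/(D+z)² = 93.6×4.4²/(4.4+6.7)² = 14.707 kPa
Final effective stress: σ'_f = σ'_0 + Δσ = 57.203 + 14.707 = 71.91 kPa.
Normally consolidated clay, so the full stress increment lies on the virgin compression line:
S_c = C_c·H/(1+e₀)·log₁₀(σ'_f/σ'_0) = 0.19×6.8/(1+0.68)×log₁₀(71.91/57.203)
    = 0.76905 × 0.09937 = 0.07642 m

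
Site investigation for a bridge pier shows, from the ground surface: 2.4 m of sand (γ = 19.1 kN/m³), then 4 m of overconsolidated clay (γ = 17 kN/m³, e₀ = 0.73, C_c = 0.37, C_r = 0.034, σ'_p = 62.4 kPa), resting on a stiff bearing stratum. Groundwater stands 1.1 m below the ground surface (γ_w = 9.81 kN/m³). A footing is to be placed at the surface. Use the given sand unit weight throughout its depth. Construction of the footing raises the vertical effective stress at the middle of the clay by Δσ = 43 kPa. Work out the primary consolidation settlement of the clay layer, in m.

S_c ≈ 0.147 m

Mid-depth of clay below the ground surface: z = 2.4 + 4/2 = 4.4 m.
Total vertical stress at mid-clay: σ_v = 19.1×2.4 + 17×2 = 79.84 kPa.
Pore pressure: u = 9.81×(4.4 − 1.1) = 32.373 kPa.
Initial effective stress: σ'_0 = σ_v − u = 79.84 − 32.373 = 47.467 kPa.
Final effective stress: σ'_f = 47.467 + 43 = 90.467 kPa.
σ'_f = 90.467 > σ'_p = 62.4 kPa, so the stress path crosses the preconsolidation pressure — recompression up to σ'_p, then virgin compression beyond:
S_c = H/(1+e₀)·[C_r·log₁₀(σ'_p/σ'_0) + C_c·log₁₀(σ'_f/σ'_p)]
    = 4/1.73 × [0.034×log₁₀(62.4/47.467) + 0.37×log₁₀(90.467/62.4)]
    = 2.3121 × [0.004039 + 0.059683] = 0.1473 m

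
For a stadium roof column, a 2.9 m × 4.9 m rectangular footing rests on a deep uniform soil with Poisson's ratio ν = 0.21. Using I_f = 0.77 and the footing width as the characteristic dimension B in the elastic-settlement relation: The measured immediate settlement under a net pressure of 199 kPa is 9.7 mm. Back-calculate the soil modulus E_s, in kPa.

E_s ≈ 43800 kPa

S_e = q·B·(1−ν²)/E_s · I_f  ⇒  E_s = q·B·(1−ν²)·I_f / S_e.
E_s = 199 × 2.9 × 0.9559 × 0.77 / 0.0097 = 43790 kPa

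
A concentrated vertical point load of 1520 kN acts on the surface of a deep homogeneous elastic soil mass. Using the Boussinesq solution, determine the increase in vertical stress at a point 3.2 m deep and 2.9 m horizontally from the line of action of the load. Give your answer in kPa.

Δσ_z ≈ 15.8 kPa

Boussinesq vertical stress below a point load on an elastic half-space:
Δσ_z = 3P/(2πz²) · [1 + (r/z)²]^(−5/2)
r/z = 2.9/3.2 = 0.90625; [1+(r/z)²]^(−5/2) = 0.22338.
Δσ_z = 3×1520/(2π×3.2²) × 0.22338 = 70.874 × 0.22338 = 15.83 kPa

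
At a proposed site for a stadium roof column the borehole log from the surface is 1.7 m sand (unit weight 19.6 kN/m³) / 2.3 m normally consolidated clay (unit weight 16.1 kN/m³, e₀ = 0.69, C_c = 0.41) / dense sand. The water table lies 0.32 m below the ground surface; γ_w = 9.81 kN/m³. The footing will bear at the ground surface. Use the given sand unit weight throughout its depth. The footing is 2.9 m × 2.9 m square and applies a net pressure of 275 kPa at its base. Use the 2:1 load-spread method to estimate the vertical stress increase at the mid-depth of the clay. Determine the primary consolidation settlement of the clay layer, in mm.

Mid-depth of clay below the ground surface: z = 1.7 + 2.3/2 = 2.85 m.
Total vertical stress at mid-clay: σ_v = 19.6×1.7 + 16.1×1.15 = 51.835 kPa.
Pore pressure: u = 9.81×(2.85 − 0.32) = 24.819 kPa.
Initial effective stress: σ'_0 = σ_v − u = 51.835 − 24.819 = 27.016 kPa.
Stress increase at mid-clay by the 2:1 spreading method:
Δσ = qBL/((B+z)(L+z)) = 275×2.9×2.9/((2.9+2.85)(2.9+2.85)) = 69.951 kPa
Final effective stress: σ'_f = σ'_0 + Δσ = 27.016 + 69.951 = 96.967 kPa.
Normally consolidated clay, so the full stress increment lies on the virgin compression line:
S_c = C_c·H/(1+e₀)·log₁₀(σ'_f/σ'_0) = 0.41×2.3/(1+0.69)×log₁₀(96.967/27.016)
    = 0.55799 × 0.555 = 0.3097 m

S_c ≈ 310 mm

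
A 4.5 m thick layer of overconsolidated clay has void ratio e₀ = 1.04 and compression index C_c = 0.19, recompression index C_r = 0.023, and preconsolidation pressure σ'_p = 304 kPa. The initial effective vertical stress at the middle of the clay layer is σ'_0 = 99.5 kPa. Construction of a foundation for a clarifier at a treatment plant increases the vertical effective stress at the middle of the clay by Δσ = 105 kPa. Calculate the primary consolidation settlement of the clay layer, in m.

Final effective stress: σ'_f = 99.5 + 105 = 204.5 kPa.
σ'_f = 204.5 ≤ σ'_p = 304 kPa, so the clay remains overconsolidated and only the recompression index applies:
S_c = C_r·H/(1+e₀)·log₁₀(σ'_f/σ'_0) = 0.023×4.5/2.04×log₁₀(204.5/99.5)
    = 0.050736 × 0.31287 = 0.01587 m

S_c ≈ 0.0159 m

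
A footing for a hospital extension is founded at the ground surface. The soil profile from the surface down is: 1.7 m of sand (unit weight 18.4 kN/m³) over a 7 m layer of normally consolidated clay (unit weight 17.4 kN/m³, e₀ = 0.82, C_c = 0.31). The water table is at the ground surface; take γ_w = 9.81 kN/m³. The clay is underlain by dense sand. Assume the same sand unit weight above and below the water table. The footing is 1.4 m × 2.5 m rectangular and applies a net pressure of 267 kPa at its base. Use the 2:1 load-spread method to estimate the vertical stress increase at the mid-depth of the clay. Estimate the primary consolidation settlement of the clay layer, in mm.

S_c ≈ 191 mm

Mid-depth of clay below the ground surface: z = 1.7 + 7/2 = 5.2 m.
Total vertical stress at mid-clay: σ_v = 18.4×1.7 + 17.4×3.5 = 92.18 kPa.
Pore pressure: u = 9.81×(5.2 − 0) = 51.012 kPa.
Initial effective stress: σ'_0 = σ_v − u = 92.18 − 51.012 = 41.168 kPa.
Stress increase at mid-clay by the 2:1 spreading method:
Δσ = qBL/((B+z)(L+z)) = 267×1.4×2.5/((1.4+5.2)(2.5+5.2)) = 18.388 kPa
Final effective stress: σ'_f = σ'_0 + Δσ = 41.168 + 18.388 = 59.556 kPa.
Normally consolidated clay, so the full stress increment lies on the virgin compression line:
S_c = C_c·H/(1+e₀)·log₁₀(σ'_f/σ'_0) = 0.31×7/(1+0.82)×log₁₀(59.556/41.168)
    = 1.1923 × 0.16037 = 0.1912 m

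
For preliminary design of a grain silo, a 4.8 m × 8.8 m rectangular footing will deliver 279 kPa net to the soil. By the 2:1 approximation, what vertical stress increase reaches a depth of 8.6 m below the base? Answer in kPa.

By the 2:1 method the load spreads at 1 horizontal : 2 vertical, so at depth z the loaded area has grown by z in each plan dimension:
Δσ = qBL/((B+z)(L+z)) = 279×4.8×8.8/((4.8+8.6)(8.8+8.6)) = 50.545 kPa

Δσ_z ≈ 50.5 kPa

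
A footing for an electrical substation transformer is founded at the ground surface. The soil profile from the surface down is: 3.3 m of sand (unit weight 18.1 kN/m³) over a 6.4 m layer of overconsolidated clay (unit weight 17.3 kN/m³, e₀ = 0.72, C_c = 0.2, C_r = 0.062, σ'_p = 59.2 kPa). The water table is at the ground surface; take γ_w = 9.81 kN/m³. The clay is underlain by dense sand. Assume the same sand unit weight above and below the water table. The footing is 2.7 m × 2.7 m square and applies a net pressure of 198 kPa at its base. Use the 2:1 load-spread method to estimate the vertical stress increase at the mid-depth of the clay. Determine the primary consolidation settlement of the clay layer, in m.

S_c ≈ 0.0609 m

Mid-depth of clay below the ground surface: z = 3.3 + 6.4/2 = 6.5 m.
Total vertical stress at mid-clay: σ_v = 18.1×3.3 + 17.3×3.2 = 115.09 kPa.
Pore pressure: u = 9.81×(6.5 − 0) = 63.765 kPa.
Initial effective stress: σ'_0 = σ_v − u = 115.09 − 63.765 = 51.325 kPa.
Stress increase at mid-clay by the 2:1 spreading method:
Δσ = qBL/((B+z)(L+z)) = 198×2.7×2.7/((2.7+6.5)(2.7+6.5)) = 17.054 kPa
Final effective stress: σ'_f = 51.325 + 17.054 = 68.379 kPa.
σ'_f = 68.379 > σ'_p = 59.2 kPa, so the stress path crosses the preconsolidation pressure — recompression up to σ'_p, then virgin compression beyond:
S_c = H/(1+e₀)·[C_r·log₁₀(σ'_p/σ'_0) + C_c·log₁₀(σ'_f/σ'_p)]
    = 6.4/1.72 × [0.062×log₁₀(59.2/51.325) + 0.2×log₁₀(68.379/59.2)]
    = 3.7209 × [0.0038436 + 0.01252] = 0.06089 m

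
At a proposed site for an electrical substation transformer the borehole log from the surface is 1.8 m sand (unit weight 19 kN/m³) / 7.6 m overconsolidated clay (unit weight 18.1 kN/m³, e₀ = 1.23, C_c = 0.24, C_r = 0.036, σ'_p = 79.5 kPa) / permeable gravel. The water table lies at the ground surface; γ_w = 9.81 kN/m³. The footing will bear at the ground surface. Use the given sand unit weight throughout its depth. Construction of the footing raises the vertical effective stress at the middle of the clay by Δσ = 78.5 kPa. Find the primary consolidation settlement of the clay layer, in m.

Mid-depth of clay below the ground surface: z = 1.8 + 7.6/2 = 5.6 m.
Total vertical stress at mid-clay: σ_v = 19×1.8 + 18.1×3.8 = 102.98 kPa.
Pore pressure: u = 9.81×(5.6 − 0) = 54.936 kPa.
Initial effective stress: σ'_0 = σ_v − u = 102.98 − 54.936 = 48.044 kPa.
Final effective stress: σ'_f = 48.044 + 78.5 = 126.54 kPa.
σ'_f = 126.54 > σ'_p = 79.5 kPa, so the stress path crosses the preconsolidation pressure — recompression up to σ'_p, then virgin compression beyond:
S_c = H/(1+e₀)·[C_r·log₁₀(σ'_p/σ'_0) + C_c·log₁₀(σ'_f/σ'_p)]
    = 7.6/2.23 × [0.036×log₁₀(79.5/48.044) + 0.24×log₁₀(126.54/79.5)]
    = 3.4081 × [0.0078742 + 0.048447] = 0.1919 m

S_c ≈ 0.192 m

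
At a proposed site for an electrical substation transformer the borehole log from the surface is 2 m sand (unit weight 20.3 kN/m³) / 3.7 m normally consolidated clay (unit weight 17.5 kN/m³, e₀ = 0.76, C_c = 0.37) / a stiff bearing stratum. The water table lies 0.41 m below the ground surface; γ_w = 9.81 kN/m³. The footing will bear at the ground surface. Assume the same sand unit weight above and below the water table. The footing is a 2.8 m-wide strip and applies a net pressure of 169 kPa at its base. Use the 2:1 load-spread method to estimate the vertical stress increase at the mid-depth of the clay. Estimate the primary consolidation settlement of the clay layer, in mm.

Mid-depth of clay below the ground surface: z = 2 + 3.7/2 = 3.85 m.
Total vertical stress at mid-clay: σ_v = 20.3×2 + 17.5×1.85 = 72.975 kPa.
Pore pressure: u = 9.81×(3.85 − 0.41) = 33.746 kPa.
Initial effective stress: σ'_0 = σ_v − u = 72.975 − 33.746 = 39.229 kPa.
Stress increase at mid-clay by the 2:1 spreading method:
Δσ = qB/(B+z) = 169×2.8/(2.8+3.85) = 71.158 kPa
Final effective stress: σ'_f = σ'_0 + Δσ = 39.229 + 71.158 = 110.39 kPa.
Normally consolidated clay, so the full stress increment lies on the virgin compression line:
S_c = C_c·H/(1+e₀)·log₁₀(σ'_f/σ'_0) = 0.37×3.7/(1+0.76)×log₁₀(110.39/39.229)
    = 0.77784 × 0.44932 = 0.3495 m

S_c ≈ 349 mm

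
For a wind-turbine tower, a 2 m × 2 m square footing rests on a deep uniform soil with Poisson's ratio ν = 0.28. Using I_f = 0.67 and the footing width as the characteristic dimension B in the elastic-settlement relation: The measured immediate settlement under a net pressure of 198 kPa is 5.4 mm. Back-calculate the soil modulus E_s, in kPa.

E_s ≈ 45300 kPa

S_e = q·B·(1−ν²)/E_s · I_f  ⇒  E_s = q·B·(1−ν²)·I_f / S_e.
E_s = 198 × 2 × 0.9216 × 0.67 / 0.0054 = 45280 kPa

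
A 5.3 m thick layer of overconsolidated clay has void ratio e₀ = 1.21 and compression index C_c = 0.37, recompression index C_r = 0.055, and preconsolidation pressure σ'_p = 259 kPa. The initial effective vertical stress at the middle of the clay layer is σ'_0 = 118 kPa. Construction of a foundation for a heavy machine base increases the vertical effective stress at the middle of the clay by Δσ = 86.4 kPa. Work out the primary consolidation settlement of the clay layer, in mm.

Final effective stress: σ'_f = 118 + 86.4 = 204.4 kPa.
σ'_f = 204.4 ≤ σ'_p = 259 kPa, so the clay remains overconsolidated and only the recompression index applies:
S_c = C_r·H/(1+e₀)·log₁₀(σ'_f/σ'_0) = 0.055×5.3/2.21×log₁₀(204.4/118)
    = 0.1319 × 0.2386 = 0.03147 m

S_c ≈ 31.5 mm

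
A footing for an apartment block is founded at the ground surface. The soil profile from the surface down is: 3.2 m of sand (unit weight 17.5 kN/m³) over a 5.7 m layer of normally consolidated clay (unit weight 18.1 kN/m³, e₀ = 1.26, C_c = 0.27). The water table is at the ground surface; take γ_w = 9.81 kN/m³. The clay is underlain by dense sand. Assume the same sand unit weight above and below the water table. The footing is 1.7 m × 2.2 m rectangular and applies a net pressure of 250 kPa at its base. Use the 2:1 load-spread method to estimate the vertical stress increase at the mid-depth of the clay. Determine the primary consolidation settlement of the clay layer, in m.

Mid-depth of clay below the ground surface: z = 3.2 + 5.7/2 = 6.05 m.
Total vertical stress at mid-clay: σ_v = 17.5×3.2 + 18.1×2.85 = 107.59 kPa.
Pore pressure: u = 9.81×(6.05 − 0) = 59.351 kPa.
Initial effective stress: σ'_0 = σ_v − u = 107.59 − 59.351 = 48.239 kPa.
Stress increase at mid-clay by the 2:1 spreading method:
Δσ = qBL/((B+z)(L+z)) = 250×1.7×2.2/((1.7+6.05)(2.2+6.05)) = 14.624 kPa
Final effective stress: σ'_f = σ'_0 + Δσ = 48.239 + 14.624 = 62.863 kPa.
Normally consolidated clay, so the full stress increment lies on the virgin compression line:
S_c = C_c·H/(1+e₀)·log₁₀(σ'_f/σ'_0) = 0.27×5.7/(1+1.26)×log₁₀(62.863/48.239)
    = 0.68097 × 0.115 = 0.07831 m

S_c ≈ 0.0783 m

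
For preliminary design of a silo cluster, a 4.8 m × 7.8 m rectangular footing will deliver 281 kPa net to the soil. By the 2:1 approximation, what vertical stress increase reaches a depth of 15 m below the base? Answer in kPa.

By the 2:1 method the load spreads at 1 horizontal : 2 vertical, so at depth z the loaded area has grown by z in each plan dimension:
Δσ = qBL/((B+z)(L+z)) = 281×4.8×7.8/((4.8+15)(7.8+15)) = 23.305 kPa

Δσ_z ≈ 23.3 kPa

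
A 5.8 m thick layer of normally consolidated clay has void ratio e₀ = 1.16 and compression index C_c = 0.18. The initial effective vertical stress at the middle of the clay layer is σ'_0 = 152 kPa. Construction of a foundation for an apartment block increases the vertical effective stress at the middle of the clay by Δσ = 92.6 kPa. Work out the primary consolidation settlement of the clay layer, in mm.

S_c ≈ 99.9 mm

Final effective stress: σ'_f = σ'_0 + Δσ = 152 + 92.6 = 244.6 kPa.
Normally consolidated clay, so the full stress increment lies on the virgin compression line:
S_c = C_c·H/(1+e₀)·log₁₀(σ'_f/σ'_0) = 0.18×5.8/(1+1.16)×log₁₀(244.6/152)
    = 0.48333 × 0.20661 = 0.09986 m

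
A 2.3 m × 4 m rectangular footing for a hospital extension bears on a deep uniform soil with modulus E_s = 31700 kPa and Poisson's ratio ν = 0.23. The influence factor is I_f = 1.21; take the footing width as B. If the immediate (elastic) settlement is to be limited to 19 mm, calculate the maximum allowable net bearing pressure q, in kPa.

q ≈ 229 kPa

S_e = q·B·(1−ν²)/E_s · I_f  ⇒  q = S_e·E_s / (B·(1−ν²)·I_f).
q = 0.019 × 31700 / (2.3 × 0.9471 × 1.21) = 228.5 kPa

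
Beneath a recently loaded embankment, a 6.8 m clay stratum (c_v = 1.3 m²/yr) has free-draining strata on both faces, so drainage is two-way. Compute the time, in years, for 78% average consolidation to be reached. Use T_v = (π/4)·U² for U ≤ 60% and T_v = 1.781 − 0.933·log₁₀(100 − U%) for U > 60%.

t ≈ 4.7 years

Drainage path length: H_d = H/2 = 3.4 m (double drainage).
U > 60%: T_v = 1.781 − 0.933·log₁₀(100 − 78) = 0.52852.
t = T_v·H_d²/c_v = 0.52852×3.4²/1.3 = 4.7 years.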